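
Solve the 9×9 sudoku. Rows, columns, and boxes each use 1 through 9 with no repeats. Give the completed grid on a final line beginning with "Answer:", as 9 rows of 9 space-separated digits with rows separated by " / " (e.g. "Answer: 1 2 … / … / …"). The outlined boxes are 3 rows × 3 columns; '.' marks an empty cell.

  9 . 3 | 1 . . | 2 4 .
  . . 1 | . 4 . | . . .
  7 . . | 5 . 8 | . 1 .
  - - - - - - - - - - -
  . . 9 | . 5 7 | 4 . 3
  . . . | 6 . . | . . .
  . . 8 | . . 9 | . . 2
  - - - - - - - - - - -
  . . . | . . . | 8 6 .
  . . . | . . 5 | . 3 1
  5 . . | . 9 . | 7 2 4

Step 1. [r5c3∈{2,4,5,7}] col 3 places 5 nowhere but r5c3 ⇒ r5c3=5.
Step 2. [r6c7∈{1,5,6}] across box 6, 6 lands solely at r6c7 ⇒ r6c7=6.
Step 3. [r2c7∈{3,5,9}] col 7 places 5 nowhere but r2c7. So r2c7=5.
Step 4. [r9c3∈{6}] r9c3 is down to just 6 ⇒ r9c3=6.
Step 5. [r1c6∈{6}] r1c6 has the single candidate 6, so r1c6=6.
Step 6. [r2c4∈{2,3,7,9}] col 4 places 9 nowhere but r2c4 ⇒ r2c4=9.
Step 7. [r2c6∈{2,3}] r2c6 is the only open cell in row 2 admitting 3, so r2c6=3.
Step 8. [r5c7∈{1,9}] across col 7, 1 lands solely at r5c7, so r5c7=1.
Step 9. [r3c5∈{2}] only 2 remains possible at r3c5, so r3c5=2.
Step 10. [r6c5∈{1,3}] 1 has one home in box 5: r6c5, so r6c5=1.
Step 11. [r4c8∈{8}] r4c8 has the single candidate 8 ⇒ r4c8=8.
Step 12. [r4c4∈{2}] nothing but 2 survives at r4c4 ⇒ r4c4=2.
Step 13. [r7c6∈{1,2,4}] across col 6, 2 lands solely at r7c6 ⇒ r7c6=2.
Step 14. [r2c8∈{7}] nothing but 7 survives at r2c8. So r2c8=7.
Step 15. [r6c2∈{3,4,7}] 7 has one home in row 6: r6c2 ⇒ r6c2=7.
Step 16. [r8c3∈{2,4,7}] across col 3, 2 lands solely at r8c3 ⇒ r8c3=2.
Step 17. [r7c3∈{4,7}] r7c3 is the only open cell in col 3 admitting 7. So r7c3=7.
Step 18. [r7c5∈{3}] r7c5's peers cover all but 3. So r7c5=3.
Step 19. [r7c4∈{4}] nothing but 4 survives at r7c4. So r7c4=4.
Step 20. [r6c1∈{3,4}] row 6 places 4 nowhere but r6c1 ⇒ r6c1=4.
Step 21. [r8c1∈{8}] r8c1 has the single candidate 8, so r8c1=8.
Step 22. [r8c7∈{9}] only 9 remains possible at r8c7, so r8c7=9.
Step 23. [r7c1∈{1}] r7c1's peers cover all but 1, so r7c1=1.
Step 24. [r1c9∈{8}] r1c9 is down to just 8 ⇒ r1c9=8.
Step 25. [r2c9∈{6}] r2c9 has the single candidate 6. So r2c9=6.
Step 26. [r3c2∈{4,6}] in row 3, 6 fits only at r3c2, so r3c2=6.
Step 27. [r5c1∈{2,3}] r5c1 is the only open cell in col 1 admitting 3 ⇒ r5c1=3.
Step 28. [r2c2∈{2,8}] 8 has one home in row 2: r2c2, so r2c2=8.
Step 29. [r1c5∈{7}] r1c5 has the single candidate 7 ⇒ r1c5=7.
Step 30. [r5c8∈{9}] only 9 remains possible at r5c8, so r5c8=9.
Step 31. [r1c2∈{5}] only 5 remains possible at r1c2 ⇒ r1c2=5.
Step 32. [r5c2∈{2}] r5c2 is down to just 2 ⇒ r5c2=2.
Step 33. [r8c5∈{6}] r8c5's peers cover all but 6 ⇒ r8c5=6.
Step 34. [r6c4∈{3}] r6c4 has the single candidate 3 ⇒ r6c4=3.
Step 35. [r3c7∈{3}] r3c7 has the single candidate 3 ⇒ r3c7=3.
Step 36. [r8c2∈{4}] r8c2 is down to just 4. So r8c2=4.
Step 37. [r9c6∈{1}] r9c6 is down to just 1. So r9c6=1.
Step 38. [r4c1∈{6}] r4c1 is down to just 6, so r4c1=6.
Step 39. [r5c5∈{8}] nothing but 8 survives at r5c5 ⇒ r5c5=8.
Step 40. [r2c1∈{2}] r2c1 has the single candidate 2, so r2c1=2.
Step 41. [r7c9∈{5}] r7c9 has the single candidate 5, so r7c9=5.
Step 42. [r3c3∈{4}] r3c3 has the single candidate 4 ⇒ r3c3=4.
Step 43. [r7c2∈{9}] nothing but 9 survives at r7c2, so r7c2=9.
Step 44. [r8c4∈{7}] r8c4 is down to just 7. So r8c4=7.
Step 45. [r4c2∈{1}] r4c2's peers cover all but 1 ⇒ r4c2=1.
Step 46. [r9c2∈{3}] r9c2 is down to just 3, so r9c2=3.
Step 47. [r6c8∈{5}] r6c8 is down to just 5 ⇒ r6c8=5.
Step 48. [r5c9∈{7}] r5c9 has the single candidate 7 ⇒ r5c9=7.
Step 49. [r9c4∈{8}] r9c4 is down to just 8 ⇒ r9c4=8.
Step 50. [r3c9∈{9}] only 9 remains possible at r3c9. So r3c9=9.
Step 51. [r5c6∈{4}] r5c6 is down to just 4 ⇒ r5c6=4.

Answer: 9 5 3 1 7 6 2 4 8 / 2 8 1 9 4 3 5 7 6 / 7 6 4 5 2 8 3 1 9 / 6 1 9 2 5 7 4 8 3 / 3 2 5 6 8 4 1 9 7 / 4 7 8 3 1 9 6 5 2 / 1 9 7 4 3 2 8 6 5 / 8 4 2 7 6 5 9 3 1 / 5 3 6 8 9 1 7 2 4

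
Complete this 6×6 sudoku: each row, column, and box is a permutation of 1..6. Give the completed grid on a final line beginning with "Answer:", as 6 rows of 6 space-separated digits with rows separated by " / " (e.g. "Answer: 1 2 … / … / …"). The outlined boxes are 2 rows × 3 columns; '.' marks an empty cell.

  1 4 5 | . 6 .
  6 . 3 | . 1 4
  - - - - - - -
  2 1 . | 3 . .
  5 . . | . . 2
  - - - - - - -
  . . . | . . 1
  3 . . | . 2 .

Step 1. [r5c1∈{4}] r5c1 has the single candidate 4 ⇒ r5c1=4.
Step 2. [r2c4∈{2,5}] 5 has one home in row 2: r2c4. So r2c4=5.
Step 3. [r5c4∈{6}] r5c4's peers cover all but 6 ⇒ r5c4=6.
Step 4. [r4c5∈{4}] r4c5 has the single candidate 4. So r4c5=4.
Step 5. [r4c3∈{6}] r4c3 has the single candidate 6. So r4c3=6.
Step 6. [r6c6∈{5}] nothing but 5 survives at r6c6. So r6c6=5.
Step 7. [r5c3∈{2}] r5c3's peers cover all but 2. So r5c3=2.
Step 8. [r6c3∈{1}] r6c3's peers cover all but 1, so r6c3=1.
Step 9. [r6c4∈{4}] r6c4 is down to just 4 ⇒ r6c4=4.
Step 10. [r3c5∈{5}] only 5 remains possible at r3c5. So r3c5=5.
Step 11. [r4c2∈{3}] r4c2 is down to just 3. So r4c2=3.
Step 12. [r5c5∈{3}] r5c5 is down to just 3. So r5c5=3.
Step 13. [r3c3∈{4}] nothing but 4 survives at r3c3 ⇒ r3c3=4.
Step 14. [r3c6∈{6}] r3c6's peers cover all but 6 ⇒ r3c6=6.
Step 15. [r1c6∈{3}] r1c6 is down to just 3. So r1c6=3.
Step 16. [r6c2∈{6}] r6c2's peers cover all but 6. So r6c2=6.
Step 17. [r5c2∈{5}] r5c2 is down to just 5, so r5c2=5.
Step 18. [r4c4∈{1}] r4c4 is down to just 1. So r4c4=1.
Step 19. [r1c4∈{2}] nothing but 2 survives at r1c4, so r1c4=2.
Step 20. [r2c2∈{2}] r2c2 is down to just 2 ⇒ r2c2=2.

Answer: 1 4 5 2 6 3 / 6 2 3 5 1 4 / 2 1 4 3 5 6 / 5 3 6 1 4 2 / 4 5 2 6 3 1 / 3 6 1 4 2 5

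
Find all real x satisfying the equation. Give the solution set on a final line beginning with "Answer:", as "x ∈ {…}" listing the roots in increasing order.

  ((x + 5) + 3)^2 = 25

Step 1. [((x + 5) + 3)^2 = 25] 25 ≥ 0, LHS is (·)² — take ±√, so sqrt: (x + 5) + 3 = 5 or -5.
Step 2. [(x + 5) + 3 = 5 or -5] the outer +3 inverts by subtracting 3. So sub: x + 5 = 2 or -8.
Step 3. [x + 5 = 2 or -8] +5 is outermost — subtract 5 both sides ⇒ sub: x = -3 or -13.

Answer: x ∈ {-13, -3}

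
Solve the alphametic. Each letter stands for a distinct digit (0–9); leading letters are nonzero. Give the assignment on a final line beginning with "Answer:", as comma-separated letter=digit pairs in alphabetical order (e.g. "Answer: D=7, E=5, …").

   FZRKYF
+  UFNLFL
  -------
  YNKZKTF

Step 1. [col 1: F + L ≡ F (mod 10)] from column 1 (nothing yet, carry-in 0, all letters distinct, none taken yet): L must equal 0, so L=0.
Step 2. [col 1: F + L ≡ F (mod 10)] column 1 (F + L ≡ F (mod 10), carry-in 0) doesn't pin F yet; pick F=5 and continue. So F=5.
Step 3. [col 2: Y + F ≡ T (mod 10)] several values work for T in column 2 (Y + F ≡ T (mod 10), carry-in 0); try T=6 ⇒ T=6.
Step 4. [col 2: Y + F ≡ T (mod 10)] column 2 reads Y+F+carry(0)=T with F=5, T=6; with digits 0,5,6 already taken and all letters distinct, the only value for Y is 1, so Y=1.
Step 5. [col 3: K + L ≡ K (mod 10)] no forcing yet in column 3 (carry-in 0); K=2 is free and consistent — try it ⇒ K=2.
Step 6. [col 4: R + N ≡ Z (mod 10)] no forcing yet in column 4 (carry-in 0); R=3 is free and consistent — try it. So R=3.
Step 7. [col 4: R + N ≡ Z (mod 10)] column 4 reads R+N+carry(0)=Z with R=3; with digits 0,1,2,3,5,6 already taken and all letters distinct, the only value for Z is 7 ⇒ Z=7.
Step 8. [col 4: R + N ≡ Z (mod 10)] column 4 reads R+N+carry(0)=Z with R=3, Z=7; with digits 0,1,2,3,5,6,7 already taken and all letters distinct, the only value for N is 4 ⇒ N=4.
Step 9. [col 6: F + U ≡ N (mod 10)] from column 6 (F=5, N=4, carry-in 1, digits 0,1,2,3,4,5,6,7 already taken and all letters distinct): U must equal 8 ⇒ U=8.

Answer: F=5, K=2, L=0, N=4, R=3, T=6, U=8, Y=1, Z=7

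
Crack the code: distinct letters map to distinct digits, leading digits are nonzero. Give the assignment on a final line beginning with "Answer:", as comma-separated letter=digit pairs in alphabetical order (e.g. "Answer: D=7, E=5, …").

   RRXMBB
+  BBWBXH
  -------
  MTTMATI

Step 1. [col 1: B + H ≡ I (mod 10)] no forcing yet in column 1 (carry-in 0); I=9 is free and consistent — try it, so I=9.
Step 2. [col 1: B + H ≡ I (mod 10)] column 1 (B + H ≡ I (mod 10), carry-in 0) doesn't pin H yet; pick H=5 and continue. So H=5.
Step 3. [col 1: B + H ≡ I (mod 10)] from column 1 (H=5, I=9, carry-in 0, digits 5,9 already taken and all letters distinct): B must equal 4 ⇒ B=4.
Step 4. [col 2: B + X ≡ T (mod 10)] no forcing yet in column 2 (carry-in 0); X=8 is free and consistent — try it. So X=8.
Step 5. [M] adding two 6-digit numbers gives at most 6+1 digits, and here it does — M is that final carry and must be 1, so M=1.
Step 6. [col 2: B + X ≡ T (mod 10)] column 2: given B=4, X=8, carry-in 0, and digits 1,4,5,8,9 already taken and all letters distinct, B+X≡T (mod 10) forces T=2 ⇒ T=2.
Step 7. [col 3: M + B ≡ A (mod 10)] column 3: given M=1, B=4, carry-in 1, and digits 1,2,4,5,8,9 already taken and all letters distinct, M+B≡A (mod 10) forces A=6. So A=6.
Step 8. [col 4: X + W ≡ M (mod 10)] column 4: given X=8, M=1, carry-in 0, and digits 1,2,4,5,6,8,9 already taken and all letters distinct, X+W≡M (mod 10) forces W=3 ⇒ W=3.
Step 9. [col 5: R + B ≡ T (mod 10)] in column 5 we have R+B≡T with carry-in 1; given B=4, T=2 and digits 1,2,3,4,5,6,8,9 already taken and all letters distinct, that pins R to 7. So R=7.

Answer: A=6, B=4, H=5, I=9, M=1, R=7, T=2, W=3, X=8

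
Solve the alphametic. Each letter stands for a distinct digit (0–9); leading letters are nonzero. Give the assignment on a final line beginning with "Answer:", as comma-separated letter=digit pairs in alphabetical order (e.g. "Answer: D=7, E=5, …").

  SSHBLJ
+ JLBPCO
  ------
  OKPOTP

Step 1. [col 1: J + O ≡ P (mod 10)] no forcing yet in column 1 (carry-in 0); J=2 is free and consistent — try it. So J=2.
Step 2. [col 1: J + O ≡ P (mod 10)] several values work for P in column 1 (J + O ≡ P (mod 10), carry-in 0); try P=9, so P=9.
Step 3. [col 1: J + O ≡ P (mod 10)] column 1: given J=2, P=9, carry-in 0, and digits 2,9 already taken and all letters distinct, J+O≡P (mod 10) forces O=7 ⇒ O=7.
Step 4. [col 2: L + C ≡ T (mod 10)] column 2 (L + C ≡ T (mod 10), carry-in 0) doesn't pin L yet; pick L=1 and continue. So L=1.
Step 5. [col 2: L + C ≡ T (mod 10)] C=3 is one option consistent with column 2 (L + C ≡ T (mod 10), carry-in 0) — take it. So C=3.
Step 6. [col 2: L + C ≡ T (mod 10)] from column 2 (L=1, C=3, carry-in 0, digits 1,2,3,7,9 already taken and all letters distinct): T must equal 4, so T=4.
Step 7. [col 3: B + P ≡ O (mod 10)] from column 3 (P=9, O=7, carry-in 0, digits 1,2,3,4,7,9 already taken and all letters distinct): B must equal 8 ⇒ B=8.
Step 8. [col 4: H + B ≡ P (mod 10)] in column 4 we have H+B≡P with carry-in 1; given B=8, P=9 and digits 1,2,3,4,7,8,9 already taken and all letters distinct, that pins H to 0 ⇒ H=0.
Step 9. [col 5: S + L ≡ K (mod 10)] in column 5 we have S+L≡K with carry-in 0; given L=1 and digits 0,1,2,3,4,7,8,9 already taken and all letters distinct, that pins K to 6 ⇒ K=6.
Step 10. [col 5: S + L ≡ K (mod 10)] in column 5 we have S+L≡K with carry-in 0; given L=1, K=6 and digits 0,1,2,3,4,6,7,8,9 already taken and all letters distinct, that pins S to 5, so S=5.

Answer: B=8, C=3, H=0, J=2, K=6, L=1, O=7, P=9, S=5, T=4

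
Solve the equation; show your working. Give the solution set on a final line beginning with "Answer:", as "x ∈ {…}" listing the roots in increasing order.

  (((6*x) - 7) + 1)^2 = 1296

Step 1. [(((6*x) - 7) + 1)^2 = 1296] 1296 ≥ 0, LHS is (·)² — take ±√ ⇒ sqrt: ((6*x) - 7) + 1 = 36 or -36.
Step 2. [((6*x) - 7) + 1 = 36 or -36] subtract 1: x sits inside (… + 1). So sub: (6*x) - 7 = 35 or -37.
Step 3. [(6*x) - 7 = 35 or -37] peel the -7: add 7 from each side ⇒ sub: 6*x = 42 or -30.
Step 4. [6*x = 42 or -30] 6 out front; divide by 6, so div: x = 7 or -5.

Answer: x ∈ {-5, 7}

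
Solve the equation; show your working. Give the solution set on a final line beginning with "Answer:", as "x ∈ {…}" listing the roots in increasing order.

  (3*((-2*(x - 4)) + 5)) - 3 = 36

Step 1. [(3*((-2*(x - 4)) + 5)) - 3 = 36] peel the -3: add 3 from each side ⇒ sub: 3*((-2*(x - 4)) + 5) = 39.
Step 2. [3*((-2*(x - 4)) + 5) = 39] divide by the outer 3 ⇒ div: (-2*(x - 4)) + 5 = 13.
Step 3. [(-2*(x - 4)) + 5 = 13] subtract 5: x sits inside (… + 5), so sub: -2*(x - 4) = 8.
Step 4. [-2*(x - 4) = 8] divide by the outer -2, so div: x - 4 = -4.
Step 5. [x - 4 = -4] -4 is outermost — add 4 both sides, so sub: x = 0.

Answer: x ∈ {0}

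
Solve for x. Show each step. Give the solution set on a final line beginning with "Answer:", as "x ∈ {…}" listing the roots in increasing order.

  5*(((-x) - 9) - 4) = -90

Step 1. [5*(((-x) - 9) - 4) = -90] leading coefficient 5: divide by 5 ⇒ div: ((-x) - 9) - 4 = -18.
Step 2. [((-x) - 9) - 4 = -18] peel the -4: add 4 from each side, so sub: (-x) - 9 = -14.
Step 3. [(-x) - 9 = -14] add 9: x sits inside (… - 9) ⇒ sub: -x = -5.
Step 4. [-x = -5] LHS negated; negate both sides. So neg: x = 5.

Answer: x ∈ {5}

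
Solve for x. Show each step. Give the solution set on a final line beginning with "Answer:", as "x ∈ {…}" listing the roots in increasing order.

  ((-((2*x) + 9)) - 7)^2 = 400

Step 1. [((-((2*x) + 9)) - 7)^2 = 400] √ both sides: 400 ≥ 0 gives two branches. So sqrt: (-((2*x) + 9)) - 7 = 20 or -20.
Step 2. [(-((2*x) + 9)) - 7 = 20 or -20] -7 is outermost — add 7 both sides ⇒ sub: -((2*x) + 9) = 27 or -13.
Step 3. [-((2*x) + 9) = 27 or -13] flip signs both sides, so neg: (2*x) + 9 = -27 or 13.
Step 4. [(2*x) + 9 = -27 or 13] 9 comes off first (subtract 9) ⇒ sub: 2*x = -36 or 4.
Step 5. [2*x = -36 or 4] 2 out front; divide by 2, so div: x = -18 or 2.

Answer: x ∈ {-18, 2}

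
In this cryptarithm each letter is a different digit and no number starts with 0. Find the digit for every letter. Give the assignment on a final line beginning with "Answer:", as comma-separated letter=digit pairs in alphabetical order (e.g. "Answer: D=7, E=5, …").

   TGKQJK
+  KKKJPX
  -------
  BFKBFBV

Step 1. [col 1: K + X ≡ V (mod 10)] several values work for X in column 1 (K + X ≡ V (mod 10), carry-in 0); try X=2. So X=2.
Step 2. [col 1: K + X ≡ V (mod 10)] no forcing yet in column 1 (carry-in 0); K=5 is free and consistent — try it, so K=5.
Step 3. [B] adding two 6-digit numbers gives at most 6+1 digits, and here it does — B is that final carry and must be 1 ⇒ B=1.
Step 4. [col 1: K + X ≡ V (mod 10)] column 1: given K=5, X=2, carry-in 0, and digits 1,2,5 already taken and all letters distinct, K+X≡V (mod 10) forces V=7, so V=7.
Step 5. [col 2: J + P ≡ B (mod 10)] J=3 is one option consistent with column 2 (J + P ≡ B (mod 10), carry-in 0) — take it. So J=3.
Step 6. [col 2: J + P ≡ B (mod 10)] in column 2 we have J+P≡B with carry-in 0; given J=3, B=1 and digits 1,2,3,5,7 already taken and all letters distinct, that pins P to 8, so P=8.
Step 7. [col 3: Q + J ≡ F (mod 10)] Q=6 is one option consistent with column 3 (Q + J ≡ F (mod 10), carry-in 1) — take it, so Q=6.
Step 8. [col 3: Q + J ≡ F (mod 10)] in column 3 we have Q+J≡F with carry-in 1; given Q=6, J=3 and digits 1,2,3,5,6,7,8 already taken and all letters distinct, that pins F to 0. So F=0.
Step 9. [col 5: G + K ≡ K (mod 10)] from column 5 (K=5, carry-in 1, digits 0,1,2,3,5,6,7,8 already taken and all letters distinct): G must equal 9, so G=9.
Step 10. [col 6: T + K ≡ F (mod 10)] column 6: given K=5, F=0, carry-in 1, and digits 0,1,2,3,5,6,7,8,9 already taken and all letters distinct, T+K≡F (mod 10) forces T=4. So T=4.

Answer: B=1, F=0, G=9, J=3, K=5, P=8, Q=6, T=4, V=7, X=2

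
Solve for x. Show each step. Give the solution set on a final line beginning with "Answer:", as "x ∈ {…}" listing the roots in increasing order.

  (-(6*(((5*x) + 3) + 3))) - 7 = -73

Step 1. [(-(6*(((5*x) + 3) + 3))) - 7 = -73] peel the -7: add 7 from each side ⇒ sub: -(6*(((5*x) + 3) + 3)) = -66.
Step 2. [-(6*(((5*x) + 3) + 3)) = -66] LHS negated; negate both sides ⇒ neg: 6*(((5*x) + 3) + 3) = 66.
Step 3. [6*(((5*x) + 3) + 3) = 66] leading coefficient 6: divide by 6 ⇒ div: ((5*x) + 3) + 3 = 11.
Step 4. [((5*x) + 3) + 3 = 11] subtract 3: x sits inside (… + 3) ⇒ sub: (5*x) + 3 = 8.
Step 5. [(5*x) + 3 = 8] subtract 3: x sits inside (… + 3) ⇒ sub: 5*x = 5.
Step 6. [5*x = 5] divide by the outer 5. So div: x = 1.

Answer: x ∈ {1}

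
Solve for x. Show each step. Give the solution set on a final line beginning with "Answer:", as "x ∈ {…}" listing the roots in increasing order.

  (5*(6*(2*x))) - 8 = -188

Step 1. [(5*(6*(2*x))) - 8 = -188] peel the -8: add 8 from each side. So sub: 5*(6*(2*x)) = -180.
Step 2. [5*(6*(2*x)) = -180] LHS = 5·(…); ÷5 both sides, so div: 6*(2*x) = -36.
Step 3. [6*(2*x) = -36] 6·(inner) — divide through by 6, so div: 2*x = -6.
Step 4. [2*x = -6] LHS = 2·(…); ÷2 both sides ⇒ div: x = -3.

Answer: x ∈ {-3}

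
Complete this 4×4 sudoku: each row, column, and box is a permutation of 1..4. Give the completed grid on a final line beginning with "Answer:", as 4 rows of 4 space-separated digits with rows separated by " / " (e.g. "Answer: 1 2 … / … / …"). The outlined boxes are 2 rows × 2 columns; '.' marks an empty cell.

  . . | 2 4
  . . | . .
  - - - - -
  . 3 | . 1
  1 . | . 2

Step 1. [r2c2∈{1,2,4}] in col 2, 2 fits only at r2c2 ⇒ r2c2=2.
Step 2. [r4c2∈{4}] r4c2's peers cover all but 4 ⇒ r4c2=4.
Step 3. [r2c4∈{3}] r2c4's peers cover all but 3, so r2c4=3.
Step 4. [r4c3∈{3}] r4c3 has the single candidate 3, so r4c3=3.
Step 5. [r3c1∈{2}] r3c1 is down to just 2 ⇒ r3c1=2.
Step 6. [r2c3∈{1}] r2c3 has the single candidate 1, so r2c3=1.
Step 7. [r1c1∈{3}] only 3 remains possible at r1c1 ⇒ r1c1=3.
Step 8. [r3c3∈{4}] r3c3 is down to just 4. So r3c3=4.
Step 9. [r1c2∈{1}] r1c2 is down to just 1. So r1c2=1.
Step 10. [r2c1∈{4}] only 4 remains possible at r2c1 ⇒ r2c1=4.

Answer: 3 1 2 4 / 4 2 1 3 / 2 3 4 1 / 1 4 3 2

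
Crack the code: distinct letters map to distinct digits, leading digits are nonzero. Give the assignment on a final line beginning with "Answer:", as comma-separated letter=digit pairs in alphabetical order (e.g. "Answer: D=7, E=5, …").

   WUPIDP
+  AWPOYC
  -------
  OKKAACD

Step 1. [col 1: P + C ≡ D (mod 10)] P=4 is one option consistent with column 1 (P + C ≡ D (mod 10), carry-in 0) — take it. So P=4.
Step 2. [O] O is the leading digit of a 7-digit sum of two 6-digit numbers; the final carry is exactly 1. So O=1.
Step 3. [col 1: P + C ≡ D (mod 10)] no forcing yet in column 1 (carry-in 0); C=6 is free and consistent — try it. So C=6.
Step 4. [col 1: P + C ≡ D (mod 10)] in column 1 we have P+C≡D with carry-in 0; given P=4, C=6 and digits 1,4,6 already taken and all letters distinct, that pins D to 0. So D=0.
Step 5. [col 2: D + Y ≡ C (mod 10)] in column 2 we have D+Y≡C with carry-in 1; given D=0, C=6 and digits 0,1,4,6 already taken and all letters distinct, that pins Y to 5 ⇒ Y=5.
Step 6. [col 3: I + O ≡ A (mod 10)] A=8 is one option consistent with column 3 (I + O ≡ A (mod 10), carry-in 0) — take it, so A=8.
Step 7. [col 3: I + O ≡ A (mod 10)] column 3 reads I+O+carry(0)=A with O=1, A=8; with digits 0,1,4,5,6,8 already taken and all letters distinct, the only value for I is 7. So I=7.
Step 8. [col 5: U + W ≡ K (mod 10)] in column 5 we have U+W≡K with carry-in 0; given nothing yet and digits 0,1,4,5,6,7,8 already taken and all letters distinct, that pins K to 2. So K=2.
Step 9. [col 5: U + W ≡ K (mod 10)] no forcing yet in column 5 (carry-in 0); W=3 is free and consistent — try it. So W=3.
Step 10. [col 5: U + W ≡ K (mod 10)] column 5 reads U+W+carry(0)=K with W=3, K=2; with digits 0,1,2,3,4,5,6,7,8 already taken and all letters distinct, the only value for U is 9, so U=9.

Answer: A=8, C=6, D=0, I=7, K=2, O=1, P=4, U=9, W=3, Y=5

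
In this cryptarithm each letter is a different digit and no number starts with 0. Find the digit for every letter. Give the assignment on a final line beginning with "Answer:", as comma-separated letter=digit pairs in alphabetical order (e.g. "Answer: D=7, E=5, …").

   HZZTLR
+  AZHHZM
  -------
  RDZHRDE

Step 1. [col 1: R + M ≡ E (mod 10)] column 1 (R + M ≡ E (mod 10), carry-in 0) doesn't pin M yet; pick M=7 and continue. So M=7.
Step 2. [col 1: R + M ≡ E (mod 10)] column 1 (R + M ≡ E (mod 10), carry-in 0) doesn't pin E yet; pick E=8 and continue, so E=8.
Step 3. [col 1: R + M ≡ E (mod 10)] from column 1 (M=7, E=8, carry-in 0, digits 7,8 already taken and all letters distinct): R must equal 1 ⇒ R=1.
Step 4. [col 2: L + Z ≡ D (mod 10)] column 2 (L + Z ≡ D (mod 10), carry-in 0) doesn't pin Z yet; pick Z=9 and continue, so Z=9.
Step 5. [col 2: L + Z ≡ D (mod 10)] several values work for L in column 2 (L + Z ≡ D (mod 10), carry-in 0); try L=3. So L=3.
Step 6. [col 2: L + Z ≡ D (mod 10)] column 2 reads L+Z+carry(0)=D with L=3, Z=9; with digits 1,3,7,8,9 already taken and all letters distinct, the only value for D is 2 ⇒ D=2.
Step 7. [col 3: T + H ≡ R (mod 10)] H=6 is one option consistent with column 3 (T + H ≡ R (mod 10), carry-in 1) — take it. So H=6.
Step 8. [col 3: T + H ≡ R (mod 10)] in column 3 we have T+H≡R with carry-in 1; given H=6, R=1 and digits 1,2,3,6,7,8,9 already taken and all letters distinct, that pins T to 4, so T=4.
Step 9. [col 6: H + A ≡ D (mod 10)] column 6: given H=6, D=2, carry-in 1, and digits 1,2,3,4,6,7,8,9 already taken and all letters distinct, H+A≡D (mod 10) forces A=5 ⇒ A=5.

Answer: A=5, D=2, E=8, H=6, L=3, M=7, R=1, T=4, Z=9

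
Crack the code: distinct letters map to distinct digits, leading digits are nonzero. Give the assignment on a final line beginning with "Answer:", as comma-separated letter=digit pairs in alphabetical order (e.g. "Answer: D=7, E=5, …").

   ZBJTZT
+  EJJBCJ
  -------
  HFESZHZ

Step 1. [col 1: T + J ≡ Z (mod 10)] several values work for Z in column 1 (T + J ≡ Z (mod 10), carry-in 0); try Z=9. So Z=9.
Step 2. [H] adding two 6-digit numbers gives at most 6+1 digits, and here it does — H is that final carry and must be 1 ⇒ H=1.
Step 3. [col 1: T + J ≡ Z (mod 10)] T=5 is one option consistent with column 1 (T + J ≡ Z (mod 10), carry-in 0) — take it ⇒ T=5.
Step 4. [col 1: T + J ≡ Z (mod 10)] from column 1 (T=5, Z=9, carry-in 0, digits 1,5,9 already taken and all letters distinct): J must equal 4 ⇒ J=4.
Step 5. [col 2: Z + C ≡ H (mod 10)] from column 2 (Z=9, H=1, carry-in 0, digits 1,4,5,9 already taken and all letters distinct): C must equal 2 ⇒ C=2.
Step 6. [col 3: T + B ≡ Z (mod 10)] in column 3 we have T+B≡Z with carry-in 1; given T=5, Z=9 and digits 1,2,4,5,9 already taken and all letters distinct, that pins B to 3. So B=3.
Step 7. [col 4: J + J ≡ S (mod 10)] from column 4 (J=4, carry-in 0, digits 1,2,3,4,5,9 already taken and all letters distinct): S must equal 8 ⇒ S=8.
Step 8. [col 5: B + J ≡ E (mod 10)] from column 5 (B=3, J=4, carry-in 0, digits 1,2,3,4,5,8,9 already taken and all letters distinct): E must equal 7. So E=7.
Step 9. [col 6: Z + E ≡ F (mod 10)] column 6: given Z=9, E=7, carry-in 0, and digits 1,2,3,4,5,7,8,9 already taken and all letters distinct, Z+E≡F (mod 10) forces F=6, so F=6.

Answer: B=3, C=2, E=7, F=6, H=1, J=4, S=8, T=5, Z=9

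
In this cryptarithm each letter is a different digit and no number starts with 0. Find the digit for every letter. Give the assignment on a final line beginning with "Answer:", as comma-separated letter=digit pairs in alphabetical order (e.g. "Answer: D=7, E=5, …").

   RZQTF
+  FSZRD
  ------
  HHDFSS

Step 1. [col 1: F + D ≡ S (mod 10)] F=4 is one option consistent with column 1 (F + D ≡ S (mod 10), carry-in 0) — take it. So F=4.
Step 2. [H] the sum has 6 digits but both addends have 5; that extra leading digit H is the final carry, namely 1, so H=1.
Step 3. [col 1: F + D ≡ S (mod 10)] D=6 is one option consistent with column 1 (F + D ≡ S (mod 10), carry-in 0) — take it ⇒ D=6.
Step 4. [col 1: F + D ≡ S (mod 10)] in column 1 we have F+D≡S with carry-in 0; given F=4, D=6 and digits 1,4,6 already taken and all letters distinct, that pins S to 0. So S=0.
Step 5. [col 2: T + R ≡ S (mod 10)] column 2 (T + R ≡ S (mod 10), carry-in 1) doesn't pin R yet; pick R=7 and continue ⇒ R=7.
Step 6. [col 2: T + R ≡ S (mod 10)] column 2: given R=7, S=0, carry-in 1, and digits 0,1,4,6,7 already taken and all letters distinct, T+R≡S (mod 10) forces T=2 ⇒ T=2.
Step 7. [col 3: Q + Z ≡ F (mod 10)] Q=8 is one option consistent with column 3 (Q + Z ≡ F (mod 10), carry-in 1) — take it. So Q=8.
Step 8. [col 3: Q + Z ≡ F (mod 10)] in column 3 we have Q+Z≡F with carry-in 1; given Q=8, F=4 and digits 0,1,2,4,6,7,8 already taken and all letters distinct, that pins Z to 5, so Z=5.

Answer: D=6, F=4, H=1, Q=8, R=7, S=0, T=2, Z=5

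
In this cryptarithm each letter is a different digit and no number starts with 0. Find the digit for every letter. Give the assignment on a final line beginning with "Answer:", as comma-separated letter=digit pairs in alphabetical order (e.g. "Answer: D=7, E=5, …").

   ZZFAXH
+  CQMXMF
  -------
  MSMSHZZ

Step 1. [col 1: H + F ≡ Z (mod 10)] no forcing yet in column 1 (carry-in 0); Z=8 is free and consistent — try it. So Z=8.
Step 2. [col 1: H + F ≡ Z (mod 10)] several values work for H in column 1 (H + F ≡ Z (mod 10), carry-in 0); try H=6. So H=6.
Step 3. [M] the sum has 7 digits but both addends have 6; that extra leading digit M is the final carry, namely 1. So M=1.
Step 4. [col 1: H + F ≡ Z (mod 10)] from column 1 (H=6, Z=8, carry-in 0, digits 1,6,8 already taken and all letters distinct): F must equal 2, so F=2.
Step 5. [col 2: X + M ≡ Z (mod 10)] column 2: given M=1, Z=8, carry-in 0, and digits 1,2,6,8 already taken and all letters distinct, X+M≡Z (mod 10) forces X=7. So X=7.
Step 6. [col 3: A + X ≡ H (mod 10)] in column 3 we have A+X≡H with carry-in 0; given X=7, H=6 and digits 1,2,6,7,8 already taken and all letters distinct, that pins A to 9, so A=9.
Step 7. [col 4: F + M ≡ S (mod 10)] from column 4 (F=2, M=1, carry-in 1, digits 1,2,6,7,8,9 already taken and all letters distinct): S must equal 4 ⇒ S=4.
Step 8. [col 5: Z + Q ≡ M (mod 10)] column 5 reads Z+Q+carry(0)=M with Z=8, M=1; with digits 1,2,4,6,7,8,9 already taken and all letters distinct, the only value for Q is 3 ⇒ Q=3.
Step 9. [col 6: Z + C ≡ S (mod 10)] column 6: given Z=8, S=4, carry-in 1, and digits 1,2,3,4,6,7,8,9 already taken and all letters distinct, Z+C≡S (mod 10) forces C=5, so C=5.

Answer: A=9, C=5, F=2, H=6, M=1, Q=3, S=4, X=7, Z=8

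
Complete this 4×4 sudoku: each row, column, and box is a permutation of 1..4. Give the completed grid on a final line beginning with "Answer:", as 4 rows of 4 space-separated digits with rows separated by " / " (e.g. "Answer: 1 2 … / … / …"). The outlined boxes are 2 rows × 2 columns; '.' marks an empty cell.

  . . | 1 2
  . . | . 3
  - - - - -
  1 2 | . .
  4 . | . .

Step 1. [r4c2∈{3}] r4c2's peers cover all but 3, so r4c2=3.
Step 2. [r2c3∈{4}] r2c3's peers cover all but 4, so r2c3=4.
Step 3. [r3c3∈{3}] r3c3 has the single candidate 3, so r3c3=3.
Step 4. [r2c2∈{1}] r2c2 is down to just 1, so r2c2=1.
Step 5. [r4c4∈{1}] r4c4 is down to just 1, so r4c4=1.
Step 6. [r2c1∈{2}] only 2 remains possible at r2c1, so r2c1=2.
Step 7. [r4c3∈{2}] only 2 remains possible at r4c3, so r4c3=2.
Step 8. [r1c2∈{4}] r1c2 has the single candidate 4 ⇒ r1c2=4.
Step 9. [r1c1∈{3}] r1c1's peers cover all but 3, so r1c1=3.
Step 10. [r3c4∈{4}] r3c4 is down to just 4, so r3c4=4.

Answer: 3 4 1 2 / 2 1 4 3 / 1 2 3 4 / 4 3 2 1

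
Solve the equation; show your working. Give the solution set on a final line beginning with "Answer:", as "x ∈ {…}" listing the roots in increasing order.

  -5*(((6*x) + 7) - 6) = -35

Step 1. [-5*(((6*x) + 7) - 6) = -35] -5·(inner) — divide through by -5 ⇒ div: ((6*x) + 7) - 6 = 7.
Step 2. [((6*x) + 7) - 6 = 7] 6 comes off first (add 6), so sub: (6*x) + 7 = 13.
Step 3. [(6*x) + 7 = 13] subtract 7: x sits inside (… + 7) ⇒ sub: 6*x = 6.
Step 4. [6*x = 6] leading coefficient 6: divide by 6, so div: x = 1.

Answer: x ∈ {1}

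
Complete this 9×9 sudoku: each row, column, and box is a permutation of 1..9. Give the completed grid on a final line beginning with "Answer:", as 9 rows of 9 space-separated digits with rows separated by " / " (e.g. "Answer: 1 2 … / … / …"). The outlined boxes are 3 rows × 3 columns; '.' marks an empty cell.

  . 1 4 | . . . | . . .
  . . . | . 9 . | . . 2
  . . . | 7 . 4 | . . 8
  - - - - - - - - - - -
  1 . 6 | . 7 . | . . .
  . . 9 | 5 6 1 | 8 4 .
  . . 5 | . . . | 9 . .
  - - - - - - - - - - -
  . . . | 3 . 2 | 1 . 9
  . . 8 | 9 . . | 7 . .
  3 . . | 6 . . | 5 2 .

Step 1. [r8c6∈{5}] only 5 remains possible at r8c6, so r8c6=5.
Step 2. [r7c3∈{7}] only 7 remains possible at r7c3 ⇒ r7c3=7.
Step 3. [r2c3∈{3}] only 3 remains possible at r2c3 ⇒ r2c3=3.
Step 4. [r6c9∈{1,3,6,7}] col 9 places 1 nowhere but r6c9. So r6c9=1.
Step 5. [r6c8∈{3,6,7}] across row 6, 6 lands solely at r6c8, so r6c8=6.
Step 6. [r8c9∈{3,4,6}] r8c9 is the only open cell in box 9 admitting 6. So r8c9=6.
Step 7. [r3c3∈{2}] r3c3 has the single candidate 2 ⇒ r3c3=2.
Step 8. [r5c9∈{3,7}] box 6 places 7 nowhere but r5c9, so r5c9=7.
Step 9. [r5c1∈{2}] r5c1's peers cover all but 2, so r5c1=2.
Step 10. [r8c1∈{4}] r8c1 is down to just 4, so r8c1=4.
Step 11. [r8c8∈{3}] nothing but 3 survives at r8c8 ⇒ r8c8=3.
Step 12. [r4c8∈{5}] r4c8's peers cover all but 5, so r4c8=5.
Step 13. [r4c9∈{3}] nothing but 3 survives at r4c9, so r4c9=3.
Step 14. [r7c5∈{4,8}] r7c5 is the only open cell in row 7 admitting 4, so r7c5=4.
Step 15. [r2c4∈{1,8}] 1 has one home in col 4: r2c4, so r2c4=1.
Step 16. [r2c8∈{7}] only 7 remains possible at r2c8. So r2c8=7.
Step 17. [r1c1∈{5,6,7,8,9}] 7 has one home in row 1: r1c1 ⇒ r1c1=7.
Step 18. [r6c1∈{8}] only 8 remains possible at r6c1 ⇒ r6c1=8.
Step 19. [r3c1∈{5,6,9}] in col 1, 9 fits only at r3c1, so r3c1=9.
Step 20. [r6c6∈{3}] only 3 remains possible at r6c6, so r6c6=3.
Step 21. [r6c5∈{2}] r6c5 is down to just 2 ⇒ r6c5=2.
Step 22. [r2c2∈{5,6,8}] in col 2, 8 fits only at r2c2 ⇒ r2c2=8.
Step 23. [r2c1∈{5,6}] 5 has one home in row 2: r2c1 ⇒ r2c1=5.
Step 24. [r6c4∈{4}] only 4 remains possible at r6c4. So r6c4=4.
Step 25. [r4c4∈{8}] only 8 remains possible at r4c4. So r4c4=8.
Step 26. [r3c5∈{3,5}] in row 3, 5 fits only at r3c5 ⇒ r3c5=5.
Step 27. [r1c5∈{3,8}] in col 5, 3 fits only at r1c5, so r1c5=3.
Step 28. [r1c7∈{6}] only 6 remains possible at r1c7 ⇒ r1c7=6.
Step 29. [r9c5∈{1,8}] col 5 places 8 nowhere but r9c5, so r9c5=8.
Step 30. [r7c2∈{5,6}] 5 has one home in row 7: r7c2, so r7c2=5.
Step 31. [r3c2∈{6}] nothing but 6 survives at r3c2. So r3c2=6.
Step 32. [r8c5∈{1}] r8c5 has the single candidate 1, so r8c5=1.
Step 33. [r9c3∈{1}] r9c3 has the single candidate 1. So r9c3=1.
Step 34. [r9c2∈{9}] r9c2's peers cover all but 9 ⇒ r9c2=9.
Step 35. [r9c6∈{7}] r9c6's peers cover all but 7, so r9c6=7.
Step 36. [r2c7∈{4}] r2c7 has the single candidate 4, so r2c7=4.
Step 37. [r4c2∈{4}] r4c2 is down to just 4 ⇒ r4c2=4.
Step 38. [r4c6∈{9}] r4c6's peers cover all but 9 ⇒ r4c6=9.
Step 39. [r5c2∈{3}] r5c2's peers cover all but 3. So r5c2=3.
Step 40. [r2c6∈{6}] only 6 remains possible at r2c6. So r2c6=6.
Step 41. [r9c9∈{4}] nothing but 4 survives at r9c9, so r9c9=4.
Step 42. [r1c4∈{2}] r1c4 has the single candidate 2 ⇒ r1c4=2.
Step 43. [r1c6∈{8}] r1c6 is down to just 8. So r1c6=8.
Step 44. [r7c1∈{6}] r7c1 is down to just 6. So r7c1=6.
Step 45. [r4c7∈{2}] r4c7 has the single candidate 2 ⇒ r4c7=2.
Step 46. [r1c8∈{9}] r1c8 is down to just 9, so r1c8=9.
Step 47. [r3c7∈{3}] nothing but 3 survives at r3c7 ⇒ r3c7=3.
Step 48. [r7c8∈{8}] nothing but 8 survives at r7c8, so r7c8=8.
Step 49. [r1c9∈{5}] nothing but 5 survives at r1c9 ⇒ r1c9=5.
Step 50. [r3c8∈{1}] nothing but 1 survives at r3c8, so r3c8=1.
Step 51. [r8c2∈{2}] r8c2's peers cover all but 2, so r8c2=2.
Step 52. [r6c2∈{7}] r6c2's peers cover all but 7, so r6c2=7.

Answer: 7 1 4 2 3 8 6 9 5 / 5 8 3 1 9 6 4 7 2 / 9 6 2 7 5 4 3 1 8 / 1 4 6 8 7 9 2 5 3 / 2 3 9 5 6 1 8 4 7 / 8 7 5 4 2 3 9 6 1 / 6 5 7 3 4 2 1 8 9 / 4 2 8 9 1 5 7 3 6 / 3 9 1 6 8 7 5 2 4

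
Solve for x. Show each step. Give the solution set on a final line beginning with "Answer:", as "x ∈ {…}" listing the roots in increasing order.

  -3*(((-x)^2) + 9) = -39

Step 1. [-3*(((-x)^2) + 9) = -39] -3 out front; divide by -3, so div: ((-x)^2) + 9 = 13.
Step 2. [((-x)^2) + 9 = 13] subtract 9: x sits inside (… + 9). So sub: (-x)^2 = 4.
Step 3. [(-x)^2 = 4] √ both sides: 4 ≥ 0 gives two branches, so sqrt: -x = 2 or -2.
Step 4. [-x = 2 or -2] LHS negated; negate both sides, so neg: x = -2 or 2.

Answer: x ∈ {-2, 2}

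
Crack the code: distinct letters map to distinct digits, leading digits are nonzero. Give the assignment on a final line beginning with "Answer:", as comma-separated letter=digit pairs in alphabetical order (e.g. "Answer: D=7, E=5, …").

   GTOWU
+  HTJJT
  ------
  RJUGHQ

Step 1. [col 1: U + T ≡ Q (mod 10)] column 1 (U + T ≡ Q (mod 10), carry-in 0) doesn't pin U yet; pick U=8 and continue, so U=8.
Step 2. [R] adding two 5-digit numbers gives at most 5+1 digits, and here it does — R is that final carry and must be 1 ⇒ R=1.
Step 3. [col 1: U + T ≡ Q (mod 10)] no forcing yet in column 1 (carry-in 0); Q=2 is free and consistent — try it ⇒ Q=2.
Step 4. [col 1: U + T ≡ Q (mod 10)] column 1 reads U+T+carry(0)=Q with U=8, Q=2; with digits 1,2,8 already taken and all letters distinct, the only value for T is 4. So T=4.
Step 5. [col 2: W + J ≡ H (mod 10)] W=0 is one option consistent with column 2 (W + J ≡ H (mod 10), carry-in 1) — take it, so W=0.
Step 6. [col 2: W + J ≡ H (mod 10)] H=7 is one option consistent with column 2 (W + J ≡ H (mod 10), carry-in 1) — take it. So H=7.
Step 7. [col 2: W + J ≡ H (mod 10)] from column 2 (W=0, H=7, carry-in 1, digits 0,1,2,4,7,8 already taken and all letters distinct): J must equal 6 ⇒ J=6.
Step 8. [col 3: O + J ≡ G (mod 10)] column 3 (O + J ≡ G (mod 10), carry-in 0) doesn't pin G yet; pick G=9 and continue. So G=9.
Step 9. [col 3: O + J ≡ G (mod 10)] column 3 reads O+J+carry(0)=G with J=6, G=9; with digits 0,1,2,4,6,7,8,9 already taken and all letters distinct, the only value for O is 3, so O=3.

Answer: G=9, H=7, J=6, O=3, Q=2, R=1, T=4, U=8, W=0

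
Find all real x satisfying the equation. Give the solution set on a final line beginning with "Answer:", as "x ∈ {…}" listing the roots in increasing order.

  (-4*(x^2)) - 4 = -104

Step 1. [(-4*(x^2)) - 4 = -104] add 4: x sits inside (… - 4). So sub: -4*(x^2) = -100.
Step 2. [-4*(x^2) = -100] leading coefficient -4: divide by -4 ⇒ div: x^2 = 25.
Step 3. [x^2 = 25] √ both sides: 25 ≥ 0 gives two branches. So sqrt: x = 5 or -5.

Answer: x ∈ {-5, 5}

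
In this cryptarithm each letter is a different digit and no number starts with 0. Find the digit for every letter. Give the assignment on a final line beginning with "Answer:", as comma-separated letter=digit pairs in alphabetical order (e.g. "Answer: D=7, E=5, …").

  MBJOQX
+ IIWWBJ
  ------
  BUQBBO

Step 1. [col 1: X + J ≡ O (mod 10)] no forcing yet in column 1 (carry-in 0); O=7 is free and consistent — try it. So O=7.
Step 2. [col 1: X + J ≡ O (mod 10)] no forcing yet in column 1 (carry-in 0); X=6 is free and consistent — try it ⇒ X=6.
Step 3. [col 1: X + J ≡ O (mod 10)] column 1 reads X+J+carry(0)=O with X=6, O=7; with digits 6,7 already taken and all letters distinct, the only value for J is 1. So J=1.
Step 4. [col 2: Q + B ≡ B (mod 10)] from column 2 (nothing yet, carry-in 0, digits 1,6,7 already taken and all letters distinct): Q must equal 0 ⇒ Q=0.
Step 5. [col 2: Q + B ≡ B (mod 10)] B=5 is one option consistent with column 2 (Q + B ≡ B (mod 10), carry-in 0) — take it. So B=5.
Step 6. [col 3: O + W ≡ B (mod 10)] from column 3 (O=7, B=5, carry-in 0, digits 0,1,5,6,7 already taken and all letters distinct): W must equal 8 ⇒ W=8.
Step 7. [col 5: B + I ≡ U (mod 10)] column 5 reads B+I+carry(1)=U with B=5; with digits 0,1,5,6,7,8 already taken and all letters distinct, the only value for U is 9. So U=9.
Step 8. [col 5: B + I ≡ U (mod 10)] from column 5 (B=5, U=9, carry-in 1, digits 0,1,5,6,7,8,9 already taken and all letters distinct): I must equal 3 ⇒ I=3.
Step 9. [col 6: M + I ≡ B (mod 10)] in column 6 we have M+I≡B with carry-in 0; given I=3, B=5 and digits 0,1,3,5,6,7,8,9 already taken and all letters distinct, that pins M to 2 ⇒ M=2.

Answer: B=5, I=3, J=1, M=2, O=7, Q=0, U=9, W=8, X=6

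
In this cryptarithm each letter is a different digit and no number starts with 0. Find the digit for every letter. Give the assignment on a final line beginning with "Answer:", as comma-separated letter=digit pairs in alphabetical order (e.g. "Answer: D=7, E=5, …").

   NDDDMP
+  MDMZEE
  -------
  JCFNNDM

Step 1. [J] the sum has 7 digits but both addends have 6; that extra leading digit J is the final carry, namely 1. So J=1.
Step 2. [col 1: P + E ≡ M (mod 10)] no forcing yet in column 1 (carry-in 0); M=5 is free and consistent — try it ⇒ M=5.
Step 3. [col 1: P + E ≡ M (mod 10)] column 1 (P + E ≡ M (mod 10), carry-in 0) doesn't pin E yet; pick E=3 and continue, so E=3.
Step 4. [col 1: P + E ≡ M (mod 10)] column 1: given E=3, M=5, carry-in 0, and digits 1,3,5 already taken and all letters distinct, P+E≡M (mod 10) forces P=2. So P=2.
Step 5. [col 2: M + E ≡ D (mod 10)] from column 2 (M=5, E=3, carry-in 0, digits 1,2,3,5 already taken and all letters distinct): D must equal 8, so D=8.
Step 6. [col 3: D + Z ≡ N (mod 10)] no forcing yet in column 3 (carry-in 0); Z=6 is free and consistent — try it ⇒ Z=6.
Step 7. [col 3: D + Z ≡ N (mod 10)] column 3: given D=8, Z=6, carry-in 0, and digits 1,2,3,5,6,8 already taken and all letters distinct, D+Z≡N (mod 10) forces N=4. So N=4.
Step 8. [col 5: D + D ≡ F (mod 10)] in column 5 we have D+D≡F with carry-in 1; given D=8 and digits 1,2,3,4,5,6,8 already taken and all letters distinct, that pins F to 7. So F=7.
Step 9. [col 6: N + M ≡ C (mod 10)] column 6 reads N+M+carry(1)=C with N=4, M=5; with digits 1,2,3,4,5,6,7,8 already taken and all letters distinct, the only value for C is 0. So C=0.

Answer: C=0, D=8, E=3, F=7, J=1, M=5, N=4, P=2, Z=6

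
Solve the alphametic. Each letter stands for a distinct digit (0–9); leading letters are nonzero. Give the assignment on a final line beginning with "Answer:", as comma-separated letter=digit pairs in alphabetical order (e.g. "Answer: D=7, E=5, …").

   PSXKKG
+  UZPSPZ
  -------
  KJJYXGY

Step 1. [col 1: G + Z ≡ Y (mod 10)] column 1 (G + Z ≡ Y (mod 10), carry-in 0) doesn't pin G yet; pick G=9 and continue, so G=9.
Step 2. [col 1: G + Z ≡ Y (mod 10)] several values work for Z in column 1 (G + Z ≡ Y (mod 10), carry-in 0); try Z=4, so Z=4.
Step 3. [K] the sum has 7 digits but both addends have 6; that extra leading digit K is the final carry, namely 1. So K=1.
Step 4. [col 1: G + Z ≡ Y (mod 10)] in column 1 we have G+Z≡Y with carry-in 0; given G=9, Z=4 and digits 1,4,9 already taken and all letters distinct, that pins Y to 3 ⇒ Y=3.
Step 5. [col 2: K + P ≡ G (mod 10)] in column 2 we have K+P≡G with carry-in 1; given K=1, G=9 and digits 1,3,4,9 already taken and all letters distinct, that pins P to 7. So P=7.
Step 6. [col 3: K + S ≡ X (mod 10)] from column 3 (K=1, carry-in 0, digits 1,3,4,7,9 already taken and all letters distinct): X must equal 6 ⇒ X=6.
Step 7. [col 3: K + S ≡ X (mod 10)] column 3: given K=1, X=6, carry-in 0, and digits 1,3,4,6,7,9 already taken and all letters distinct, K+S≡X (mod 10) forces S=5, so S=5.
Step 8. [col 5: S + Z ≡ J (mod 10)] in column 5 we have S+Z≡J with carry-in 1; given S=5, Z=4 and digits 1,3,4,5,6,7,9 already taken and all letters distinct, that pins J to 0, so J=0.
Step 9. [col 6: P + U ≡ J (mod 10)] from column 6 (P=7, J=0, carry-in 1, digits 0,1,3,4,5,6,7,9 already taken and all letters distinct): U must equal 2. So U=2.

Answer: G=9, J=0, K=1, P=7, S=5, U=2, X=6, Y=3, Z=4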